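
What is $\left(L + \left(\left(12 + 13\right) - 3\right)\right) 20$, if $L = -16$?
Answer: $120$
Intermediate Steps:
$\left(L + \left(\left(12 + 13\right) - 3\right)\right) 20 = \left(-16 + \left(\left(12 + 13\right) - 3\right)\right) 20 = \left(-16 + \left(25 - 3\right)\right) 20 = \left(-16 + 22\right) 20 = 6 \cdot 20 = 120$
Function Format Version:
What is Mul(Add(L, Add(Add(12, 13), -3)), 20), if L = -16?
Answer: 120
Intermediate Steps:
Mul(Add(L, Add(Add(12, 13), -3)), 20) = Mul(Add(-16, Add(Add(12, 13), -3)), 20) = Mul(Add(-16, Add(25, -3)), 20) = Mul(Add(-16, 22), 20) = Mul(6, 20) = 120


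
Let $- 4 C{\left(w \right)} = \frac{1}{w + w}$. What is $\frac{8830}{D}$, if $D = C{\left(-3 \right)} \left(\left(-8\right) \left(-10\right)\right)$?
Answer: $2649$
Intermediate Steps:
$C{\left(w \right)} = - \frac{1}{8 w}$ ($C{\left(w \right)} = - \frac{1}{4 \left(w + w\right)} = - \frac{1}{4 \cdot 2 w} = - \frac{\frac{1}{2} \frac{1}{w}}{4} = - \frac{1}{8 w}$)
$D = \frac{10}{3}$ ($D = - \frac{1}{8 \left(-3\right)} \left(\left(-8\right) \left(-10\right)\right) = \left(- \frac{1}{8}\right) \left(- \frac{1}{3}\right) 80 = \frac{1}{24} \cdot 80 = \frac{10}{3} \approx 3.3333$)
$\frac{8830}{D} = \frac{8830}{\frac{10}{3}} = 8830 \cdot \frac{3}{10} = 2649$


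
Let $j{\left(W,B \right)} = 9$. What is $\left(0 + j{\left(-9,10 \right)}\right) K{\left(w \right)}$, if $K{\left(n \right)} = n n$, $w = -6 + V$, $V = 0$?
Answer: $324$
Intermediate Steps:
$w = -6$ ($w = -6 + 0 = -6$)
$K{\left(n \right)} = n^{2}$
$\left(0 + j{\left(-9,10 \right)}\right) K{\left(w \right)} = \left(0 + 9\right) \left(-6\right)^{2} = 9 \cdot 36 = 324$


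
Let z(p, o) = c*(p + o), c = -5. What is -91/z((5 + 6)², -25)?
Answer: 91/480 ≈ 0.18958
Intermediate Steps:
z(p, o) = -5*o - 5*p (z(p, o) = -5*(p + o) = -5*(o + p) = -5*o - 5*p)
-91/z((5 + 6)², -25) = -91/(-5*(-25) - 5*(5 + 6)²) = -91/(125 - 5*11²) = -91/(125 - 5*121) = -91/(125 - 605) = -91/(-480) = -91*(-1/480) = 91/480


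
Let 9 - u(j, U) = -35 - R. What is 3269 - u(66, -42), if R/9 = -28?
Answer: 3477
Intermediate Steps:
R = -252 (R = 9*(-28) = -252)
u(j, U) = -208 (u(j, U) = 9 - (-35 - 1*(-252)) = 9 - (-35 + 252) = 9 - 1*217 = 9 - 217 = -208)
3269 - u(66, -42) = 3269 - 1*(-208) = 3269 + 208 = 3477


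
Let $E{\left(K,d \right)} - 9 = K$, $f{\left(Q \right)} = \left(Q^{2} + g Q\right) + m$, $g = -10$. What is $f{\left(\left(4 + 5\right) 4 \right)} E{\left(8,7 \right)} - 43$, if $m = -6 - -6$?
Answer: $15869$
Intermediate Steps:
$m = 0$ ($m = -6 + 6 = 0$)
$f{\left(Q \right)} = Q^{2} - 10 Q$ ($f{\left(Q \right)} = \left(Q^{2} - 10 Q\right) + 0 = Q^{2} - 10 Q$)
$E{\left(K,d \right)} = 9 + K$
$f{\left(\left(4 + 5\right) 4 \right)} E{\left(8,7 \right)} - 43 = \left(4 + 5\right) 4 \left(-10 + \left(4 + 5\right) 4\right) \left(9 + 8\right) - 43 = 9 \cdot 4 \left(-10 + 9 \cdot 4\right) 17 - 43 = 36 \left(-10 + 36\right) 17 - 43 = 36 \cdot 26 \cdot 17 - 43 = 936 \cdot 17 - 43 = 15912 - 43 = 15869$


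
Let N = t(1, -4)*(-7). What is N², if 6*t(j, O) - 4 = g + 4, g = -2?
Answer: 49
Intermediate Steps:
t(j, O) = 1 (t(j, O) = ⅔ + (-2 + 4)/6 = ⅔ + (⅙)*2 = ⅔ + ⅓ = 1)
N = -7 (N = 1*(-7) = -7)
N² = (-7)² = 49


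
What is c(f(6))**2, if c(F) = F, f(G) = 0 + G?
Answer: 36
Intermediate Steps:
f(G) = G
c(f(6))**2 = 6**2 = 36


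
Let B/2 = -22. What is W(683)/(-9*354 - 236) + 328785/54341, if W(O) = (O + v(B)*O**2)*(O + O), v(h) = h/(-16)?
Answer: -190549781551693/371909804 ≈ -5.1236e+5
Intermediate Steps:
B = -44 (B = 2*(-22) = -44)
v(h) = -h/16 (v(h) = h*(-1/16) = -h/16)
W(O) = 2*O*(O + 11*O**2/4) (W(O) = (O + (-1/16*(-44))*O**2)*(O + O) = (O + 11*O**2/4)*(2*O) = 2*O*(O + 11*O**2/4))
W(683)/(-9*354 - 236) + 328785/54341 = ((1/2)*683**2*(4 + 11*683))/(-9*354 - 236) + 328785/54341 = ((1/2)*466489*(4 + 7513))/(-3186 - 236) + 328785*(1/54341) = ((1/2)*466489*7517)/(-3422) + 328785/54341 = (3506597813/2)*(-1/3422) + 328785/54341 = -3506597813/6844 + 328785/54341 = -190549781551693/371909804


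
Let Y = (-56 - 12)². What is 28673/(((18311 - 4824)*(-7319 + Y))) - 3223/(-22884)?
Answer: 116491726763/831775389060 ≈ 0.14005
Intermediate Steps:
Y = 4624 (Y = (-68)² = 4624)
28673/(((18311 - 4824)*(-7319 + Y))) - 3223/(-22884) = 28673/(((18311 - 4824)*(-7319 + 4624))) - 3223/(-22884) = 28673/((13487*(-2695))) - 3223*(-1/22884) = 28673/(-36347465) + 3223/22884 = 28673*(-1/36347465) + 3223/22884 = -28673/36347465 + 3223/22884 = 116491726763/831775389060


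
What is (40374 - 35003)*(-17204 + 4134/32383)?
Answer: -4342893922/47 ≈ -9.2402e+7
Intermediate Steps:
(40374 - 35003)*(-17204 + 4134/32383) = 5371*(-17204 + 4134*(1/32383)) = 5371*(-17204 + 6/47) = 5371*(-808582/47) = -4342893922/47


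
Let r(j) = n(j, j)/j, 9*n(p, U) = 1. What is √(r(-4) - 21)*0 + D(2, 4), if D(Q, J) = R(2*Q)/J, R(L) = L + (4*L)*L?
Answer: 17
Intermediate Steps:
n(p, U) = ⅑ (n(p, U) = (⅑)*1 = ⅑)
R(L) = L + 4*L²
r(j) = 1/(9*j)
D(Q, J) = 2*Q*(1 + 8*Q)/J (D(Q, J) = ((2*Q)*(1 + 4*(2*Q)))/J = ((2*Q)*(1 + 8*Q))/J = (2*Q*(1 + 8*Q))/J = 2*Q*(1 + 8*Q)/J)
√(r(-4) - 21)*0 + D(2, 4) = √((⅑)/(-4) - 21)*0 + 2*2*(1 + 8*2)/4 = √((⅑)*(-¼) - 21)*0 + 2*2*(¼)*(1 + 16) = √(-1/36 - 21)*0 + 2*2*(¼)*17 = √(-757/36)*0 + 17 = (I*√757/6)*0 + 17 = 0 + 17 = 17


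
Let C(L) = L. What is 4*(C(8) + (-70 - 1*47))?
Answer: -436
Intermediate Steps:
4*(C(8) + (-70 - 1*47)) = 4*(8 + (-70 - 1*47)) = 4*(8 + (-70 - 47)) = 4*(8 - 117) = 4*(-109) = -436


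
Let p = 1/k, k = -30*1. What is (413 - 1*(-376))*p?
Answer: -263/10 ≈ -26.300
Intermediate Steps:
k = -30
p = -1/30 (p = 1/(-30) = -1/30 ≈ -0.033333)
(413 - 1*(-376))*p = (413 - 1*(-376))*(-1/30) = (413 + 376)*(-1/30) = 789*(-1/30) = -263/10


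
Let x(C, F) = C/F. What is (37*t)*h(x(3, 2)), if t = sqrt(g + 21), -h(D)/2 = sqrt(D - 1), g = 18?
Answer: -37*sqrt(78) ≈ -326.78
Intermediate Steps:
h(D) = -2*sqrt(-1 + D) (h(D) = -2*sqrt(D - 1) = -2*sqrt(-1 + D))
t = sqrt(39) (t = sqrt(18 + 21) = sqrt(39) ≈ 6.2450)
(37*t)*h(x(3, 2)) = (37*sqrt(39))*(-2*sqrt(-1 + 3/2)) = (37*sqrt(39))*(-sqrt(2)) = -37*sqrt(78)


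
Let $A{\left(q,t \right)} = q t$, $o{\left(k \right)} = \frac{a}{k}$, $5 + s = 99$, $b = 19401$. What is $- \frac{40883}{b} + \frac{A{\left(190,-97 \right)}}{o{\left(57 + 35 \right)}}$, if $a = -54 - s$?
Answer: $\frac{8222377219}{717837} \approx 11454.0$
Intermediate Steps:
$s = 94$ ($s = -5 + 99 = 94$)
$a = -148$ ($a = -54 - 94 = -148$)
$o{\left(k \right)} = - \frac{148}{k}$
$- \frac{40883}{b} + \frac{A{\left(190,-97 \right)}}{o{\left(57 + 35 \right)}} = - \frac{40883}{19401} + \frac{190 \left(-97\right)}{\left(-148\right) \frac{1}{57 + 35}} = \left(-40883\right) \frac{1}{19401} - \frac{18430}{\left(-148\right) \frac{1}{92}} = - \frac{40883}{19401} - \frac{18430}{\left(-148\right) \frac{1}{92}} = - \frac{40883}{19401} - \frac{18430}{- \frac{37}{23}} = - \frac{40883}{19401} - - \frac{423890}{37} = - \frac{40883}{19401} + \frac{423890}{37} = \frac{8222377219}{717837}$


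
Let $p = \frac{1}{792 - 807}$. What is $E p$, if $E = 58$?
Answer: $- \frac{58}{15} \approx -3.8667$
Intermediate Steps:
$p = - \frac{1}{15}$ ($p = \frac{1}{-15} = - \frac{1}{15} \approx -0.066667$)
$E p = 58 \left(- \frac{1}{15}\right) = - \frac{58}{15}$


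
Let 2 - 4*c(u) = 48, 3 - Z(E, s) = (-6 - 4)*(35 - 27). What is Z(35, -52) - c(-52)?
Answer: 189/2 ≈ 94.500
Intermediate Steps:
Z(E, s) = 83 (Z(E, s) = 3 - (-6 - 4)*(35 - 27) = 3 - (-10)*8 = 3 - 1*(-80) = 3 + 80 = 83)
c(u) = -23/2 (c(u) = 1/2 - 1/4*48 = 1/2 - 12 = -23/2)
Z(35, -52) - c(-52) = 83 - 1*(-23/2) = 83 + 23/2 = 189/2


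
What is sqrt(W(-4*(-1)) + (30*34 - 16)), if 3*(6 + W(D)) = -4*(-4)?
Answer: sqrt(9030)/3 ≈ 31.675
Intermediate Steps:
W(D) = -2/3 (W(D) = -6 + (-4*(-4))/3 = -6 + (1/3)*16 = -6 + 16/3 = -2/3)
sqrt(W(-4*(-1)) + (30*34 - 16)) = sqrt(-2/3 + (30*34 - 16)) = sqrt(-2/3 + (1020 - 16)) = sqrt(-2/3 + 1004) = sqrt(3010/3) = sqrt(9030)/3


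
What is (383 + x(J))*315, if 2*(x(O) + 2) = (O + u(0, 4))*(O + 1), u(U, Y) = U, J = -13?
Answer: 144585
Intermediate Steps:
x(O) = -2 + O*(1 + O)/2 (x(O) = -2 + ((O + 0)*(O + 1))/2 = -2 + (O*(1 + O))/2 = -2 + O*(1 + O)/2)
(383 + x(J))*315 = (383 + (-2 + (½)*(-13) + (½)*(-13)²))*315 = (383 + (-2 - 13/2 + (½)*169))*315 = (383 + (-2 - 13/2 + 169/2))*315 = (383 + 76)*315 = 459*315 = 144585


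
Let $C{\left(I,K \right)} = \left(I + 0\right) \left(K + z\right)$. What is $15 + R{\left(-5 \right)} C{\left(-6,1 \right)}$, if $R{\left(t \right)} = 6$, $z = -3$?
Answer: $87$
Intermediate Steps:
$C{\left(I,K \right)} = I \left(-3 + K\right)$ ($C{\left(I,K \right)} = \left(I + 0\right) \left(K - 3\right) = I \left(-3 + K\right)$)
$15 + R{\left(-5 \right)} C{\left(-6,1 \right)} = 15 + 6 \left(- 6 \left(-3 + 1\right)\right) = 15 + 6 \left(\left(-6\right) \left(-2\right)\right) = 15 + 6 \cdot 12 = 15 + 72 = 87$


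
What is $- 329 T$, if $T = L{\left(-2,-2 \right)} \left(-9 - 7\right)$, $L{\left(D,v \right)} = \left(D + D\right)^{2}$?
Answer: $84224$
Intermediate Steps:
$L{\left(D,v \right)} = 4 D^{2}$ ($L{\left(D,v \right)} = \left(2 D\right)^{2} = 4 D^{2}$)
$T = -256$ ($T = 4 \left(-2\right)^{2} \left(-9 - 7\right) = 4 \cdot 4 \left(-16\right) = 16 \left(-16\right) = -256$)
$- 329 T = \left(-329\right) \left(-256\right) = 84224$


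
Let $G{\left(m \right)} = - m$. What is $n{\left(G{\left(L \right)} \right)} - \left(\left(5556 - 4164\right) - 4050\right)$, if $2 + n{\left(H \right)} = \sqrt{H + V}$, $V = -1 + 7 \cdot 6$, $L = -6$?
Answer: $2656 + \sqrt{47} \approx 2662.9$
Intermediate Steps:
$V = 41$ ($V = -1 + 42 = 41$)
$n{\left(H \right)} = -2 + \sqrt{41 + H}$ ($n{\left(H \right)} = -2 + \sqrt{H + 41} = -2 + \sqrt{41 + H}$)
$n{\left(G{\left(L \right)} \right)} - \left(\left(5556 - 4164\right) - 4050\right) = \left(-2 + \sqrt{41 - -6}\right) - \left(\left(5556 - 4164\right) - 4050\right) = \left(-2 + \sqrt{41 + 6}\right) - \left(1392 - 4050\right) = \left(-2 + \sqrt{47}\right) - -2658 = \left(-2 + \sqrt{47}\right) + 2658 = 2656 + \sqrt{47}$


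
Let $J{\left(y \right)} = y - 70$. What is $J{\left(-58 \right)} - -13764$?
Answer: $13636$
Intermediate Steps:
$J{\left(y \right)} = -70 + y$ ($J{\left(y \right)} = y - 70 = -70 + y$)
$J{\left(-58 \right)} - -13764 = \left(-70 - 58\right) - -13764 = -128 + 13764 = 13636$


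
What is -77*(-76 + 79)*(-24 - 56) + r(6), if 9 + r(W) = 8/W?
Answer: 55417/3 ≈ 18472.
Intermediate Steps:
r(W) = -9 + 8/W
-77*(-76 + 79)*(-24 - 56) + r(6) = -77*(-76 + 79)*(-24 - 56) + (-9 + 8/6) = -231*(-80) + (-9 + 8*(⅙)) = -77*(-240) + (-9 + 4/3) = 18480 - 23/3 = 55417/3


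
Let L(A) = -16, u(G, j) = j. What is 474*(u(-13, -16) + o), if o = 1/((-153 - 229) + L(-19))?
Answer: -1509453/199 ≈ -7585.2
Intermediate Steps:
o = -1/398 (o = 1/((-153 - 229) - 16) = 1/(-382 - 16) = 1/(-398) = -1/398 ≈ -0.0025126)
474*(u(-13, -16) + o) = 474*(-16 - 1/398) = 474*(-6369/398) = -1509453/199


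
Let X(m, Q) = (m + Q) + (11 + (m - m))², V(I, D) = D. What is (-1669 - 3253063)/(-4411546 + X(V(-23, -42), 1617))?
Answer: 1627366/2204925 ≈ 0.73806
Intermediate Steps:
X(m, Q) = 121 + Q + m (X(m, Q) = (Q + m) + (11 + 0)² = (Q + m) + 11² = (Q + m) + 121 = 121 + Q + m)
(-1669 - 3253063)/(-4411546 + X(V(-23, -42), 1617)) = (-1669 - 3253063)/(-4411546 + (121 + 1617 - 42)) = -3254732/(-4411546 + 1696) = -3254732/(-4409850) = -3254732*(-1/4409850) = 1627366/2204925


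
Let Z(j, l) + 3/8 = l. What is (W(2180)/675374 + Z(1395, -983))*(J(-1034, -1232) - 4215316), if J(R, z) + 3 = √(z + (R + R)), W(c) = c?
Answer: 11198310688830971/2701496 - 13282874545*I*√33/1350748 ≈ 4.1452e+9 - 56490.0*I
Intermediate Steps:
Z(j, l) = -3/8 + l
J(R, z) = -3 + √(z + 2*R) (J(R, z) = -3 + √(z + (R + R)) = -3 + √(z + 2*R))
(W(2180)/675374 + Z(1395, -983))*(J(-1034, -1232) - 4215316) = (2180/675374 + (-3/8 - 983))*((-3 + √(-1232 + 2*(-1034))) - 4215316) = (2180*(1/675374) - 7867/8)*((-3 + √(-1232 - 2068)) - 4215316) = (1090/337687 - 7867/8)*((-3 + √(-3300)) - 4215316) = -2656574909*((-3 + 10*I*√33) - 4215316)/2701496 = -2656574909*(-4215319 + 10*I*√33)/2701496 = 11198310688830971/2701496 - 13282874545*I*√33/1350748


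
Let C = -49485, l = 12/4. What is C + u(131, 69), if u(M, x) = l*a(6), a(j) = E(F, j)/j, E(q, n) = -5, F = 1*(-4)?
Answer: -98975/2 ≈ -49488.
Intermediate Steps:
F = -4
l = 3 (l = 12*(¼) = 3)
a(j) = -5/j
u(M, x) = -5/2 (u(M, x) = 3*(-5/6) = 3*(-5*⅙) = 3*(-⅚) = -5/2)
C + u(131, 69) = -49485 - 5/2 = -98975/2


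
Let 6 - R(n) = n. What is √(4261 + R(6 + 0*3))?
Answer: √4261 ≈ 65.276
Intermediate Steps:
R(n) = 6 - n
√(4261 + R(6 + 0*3)) = √(4261 + (6 - (6 + 0*3))) = √(4261 + (6 - (6 + 0))) = √(4261 + (6 - 1*6)) = √(4261 + (6 - 6)) = √(4261 + 0) = √4261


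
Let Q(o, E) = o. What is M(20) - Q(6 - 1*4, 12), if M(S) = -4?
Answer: -6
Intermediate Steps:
M(20) - Q(6 - 1*4, 12) = -4 - (6 - 1*4) = -4 - (6 - 4) = -4 - 1*2 = -4 - 2 = -6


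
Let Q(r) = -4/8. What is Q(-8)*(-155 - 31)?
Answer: 93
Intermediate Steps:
Q(r) = -1/2 (Q(r) = -4*1/8 = -1/2)
Q(-8)*(-155 - 31) = -(-155 - 31)/2 = -1/2*(-186) = 93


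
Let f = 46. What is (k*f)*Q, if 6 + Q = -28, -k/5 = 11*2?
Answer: 172040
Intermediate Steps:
k = -110 (k = -55*2 = -5*22 = -110)
Q = -34 (Q = -6 - 28 = -34)
(k*f)*Q = -110*46*(-34) = -5060*(-34) = 172040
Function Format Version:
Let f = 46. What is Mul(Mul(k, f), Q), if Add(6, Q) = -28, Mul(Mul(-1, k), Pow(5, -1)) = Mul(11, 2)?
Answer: 172040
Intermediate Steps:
k = -110 (k = Mul(-5, Mul(11, 2)) = Mul(-5, 22) = -110)
Q = -34 (Q = Add(-6, -28) = -34)
Mul(Mul(k, f), Q) = Mul(Mul(-110, 46), -34) = Mul(-5060, -34) = 172040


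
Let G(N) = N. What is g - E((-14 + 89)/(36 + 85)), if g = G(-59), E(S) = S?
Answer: -7214/121 ≈ -59.620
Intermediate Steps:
g = -59
g - E((-14 + 89)/(36 + 85)) = -59 - (-14 + 89)/(36 + 85) = -59 - 75/121 = -7214/121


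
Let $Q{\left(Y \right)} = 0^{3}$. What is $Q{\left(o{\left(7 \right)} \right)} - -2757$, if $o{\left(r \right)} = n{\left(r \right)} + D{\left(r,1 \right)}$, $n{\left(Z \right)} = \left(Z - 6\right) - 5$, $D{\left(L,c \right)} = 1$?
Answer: $2757$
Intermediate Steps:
$n{\left(Z \right)} = -11 + Z$ ($n{\left(Z \right)} = \left(Z - 6\right) - 5 = \left(-6 + Z\right) - 5 = -11 + Z$)
$o{\left(r \right)} = -10 + r$ ($o{\left(r \right)} = \left(-11 + r\right) + 1 = -10 + r$)
$Q{\left(Y \right)} = 0$
$Q{\left(o{\left(7 \right)} \right)} - -2757 = 0 - -2757 = 0 + 2757 = 2757$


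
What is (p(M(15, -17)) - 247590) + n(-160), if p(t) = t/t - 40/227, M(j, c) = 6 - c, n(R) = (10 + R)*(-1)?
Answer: -56168693/227 ≈ -2.4744e+5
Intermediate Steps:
n(R) = -10 - R
p(t) = 187/227 (p(t) = 1 - 40*1/227 = 1 - 40/227 = 187/227)
(p(M(15, -17)) - 247590) + n(-160) = (187/227 - 247590) + (-10 - 1*(-160)) = -56202743/227 + (-10 + 160) = -56202743/227 + 150 = -56168693/227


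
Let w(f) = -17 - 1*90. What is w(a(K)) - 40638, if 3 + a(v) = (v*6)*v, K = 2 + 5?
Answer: -40745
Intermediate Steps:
K = 7
a(v) = -3 + 6*v² (a(v) = -3 + (v*6)*v = -3 + (6*v)*v = -3 + 6*v²)
w(f) = -107 (w(f) = -17 - 90 = -107)
w(a(K)) - 40638 = -107 - 40638 = -40745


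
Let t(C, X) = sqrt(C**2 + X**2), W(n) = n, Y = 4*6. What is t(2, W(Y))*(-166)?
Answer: -332*sqrt(145) ≈ -3997.8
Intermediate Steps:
Y = 24
t(2, W(Y))*(-166) = sqrt(2**2 + 24**2)*(-166) = sqrt(4 + 576)*(-166) = sqrt(580)*(-166) = (2*sqrt(145))*(-166) = -332*sqrt(145)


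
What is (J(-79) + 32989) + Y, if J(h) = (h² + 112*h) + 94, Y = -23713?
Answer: 6763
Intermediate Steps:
J(h) = 94 + h² + 112*h
(J(-79) + 32989) + Y = ((94 + (-79)² + 112*(-79)) + 32989) - 23713 = ((94 + 6241 - 8848) + 32989) - 23713 = (-2513 + 32989) - 23713 = 30476 - 23713 = 6763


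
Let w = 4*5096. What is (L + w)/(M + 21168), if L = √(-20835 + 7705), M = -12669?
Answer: 20384/8499 + I*√13130/8499 ≈ 2.3984 + 0.013482*I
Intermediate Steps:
L = I*√13130 (L = √(-13130) = I*√13130 ≈ 114.59*I)
w = 20384
(L + w)/(M + 21168) = (I*√13130 + 20384)/(-12669 + 21168) = (20384 + I*√13130)/8499 = (20384 + I*√13130)*(1/8499) = 20384/8499 + I*√13130/8499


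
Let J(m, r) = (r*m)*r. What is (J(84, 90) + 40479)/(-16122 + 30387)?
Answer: 240293/4755 ≈ 50.535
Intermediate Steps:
J(m, r) = m*r**2 (J(m, r) = (m*r)*r = m*r**2)
(J(84, 90) + 40479)/(-16122 + 30387) = (84*90**2 + 40479)/(-16122 + 30387) = (84*8100 + 40479)/14265 = (680400 + 40479)*(1/14265) = 720879*(1/14265) = 240293/4755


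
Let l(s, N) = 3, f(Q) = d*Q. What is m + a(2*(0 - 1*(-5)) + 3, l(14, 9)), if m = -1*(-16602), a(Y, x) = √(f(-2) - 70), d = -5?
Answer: 16602 + 2*I*√15 ≈ 16602.0 + 7.746*I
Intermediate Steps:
f(Q) = -5*Q
a(Y, x) = 2*I*√15 (a(Y, x) = √(-5*(-2) - 70) = √(10 - 70) = √(-60) = 2*I*√15)
m = 16602
m + a(2*(0 - 1*(-5)) + 3, l(14, 9)) = 16602 + 2*I*√15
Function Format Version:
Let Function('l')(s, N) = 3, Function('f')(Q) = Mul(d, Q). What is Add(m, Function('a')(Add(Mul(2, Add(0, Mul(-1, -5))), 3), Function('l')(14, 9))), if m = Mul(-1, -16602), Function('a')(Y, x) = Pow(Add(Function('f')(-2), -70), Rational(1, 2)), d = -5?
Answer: Add(16602, Mul(2, I, Pow(15, Rational(1, 2)))) ≈ Add(16602., Mul(7.7460, I))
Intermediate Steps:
Function('f')(Q) = Mul(-5, Q)
Function('a')(Y, x) = Mul(2, I, Pow(15, Rational(1, 2))) (Function('a')(Y, x) = Pow(Add(Mul(-5, -2), -70), Rational(1, 2)) = Pow(Add(10, -70), Rational(1, 2)) = Pow(-60, Rational(1, 2)) = Mul(2, I, Pow(15, Rational(1, 2))))
m = 16602
Add(m, Function('a')(Add(Mul(2, Add(0, Mul(-1, -5))), 3), Function('l')(14, 9))) = Add(16602, Mul(2, I, Pow(15, Rational(1, 2))))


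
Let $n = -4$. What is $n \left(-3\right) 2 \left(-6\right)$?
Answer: $-144$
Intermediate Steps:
$n \left(-3\right) 2 \left(-6\right) = \left(-4\right) \left(-3\right) 2 \left(-6\right) = 12 \cdot 2 \left(-6\right) = 24 \left(-6\right) = -144$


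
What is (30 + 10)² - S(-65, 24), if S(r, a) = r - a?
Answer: 1689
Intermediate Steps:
(30 + 10)² - S(-65, 24) = (30 + 10)² - (-65 - 1*24) = 40² - (-65 - 24) = 1600 - 1*(-89) = 1600 + 89 = 1689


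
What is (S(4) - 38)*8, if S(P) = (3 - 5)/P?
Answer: -308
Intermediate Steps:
S(P) = -2/P
(S(4) - 38)*8 = (-2/4 - 38)*8 = (-2*¼ - 38)*8 = (-½ - 38)*8 = -77/2*8 = -308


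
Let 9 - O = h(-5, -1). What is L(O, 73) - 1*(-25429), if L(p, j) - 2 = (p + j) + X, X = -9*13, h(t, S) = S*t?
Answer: 25391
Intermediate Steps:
O = 4 (O = 9 - (-1)*(-5) = 9 - 1*5 = 9 - 5 = 4)
X = -117
L(p, j) = -115 + j + p (L(p, j) = 2 + ((p + j) - 117) = 2 + ((j + p) - 117) = 2 + (-117 + j + p) = -115 + j + p)
L(O, 73) - 1*(-25429) = (-115 + 73 + 4) - 1*(-25429) = -38 + 25429 = 25391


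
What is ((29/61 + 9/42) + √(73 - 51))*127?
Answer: 74803/854 + 127*√22 ≈ 683.27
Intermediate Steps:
((29/61 + 9/42) + √(73 - 51))*127 = ((29*(1/61) + 9*(1/42)) + √22)*127 = ((29/61 + 3/14) + √22)*127 = (589/854 + √22)*127 = 74803/854 + 127*√22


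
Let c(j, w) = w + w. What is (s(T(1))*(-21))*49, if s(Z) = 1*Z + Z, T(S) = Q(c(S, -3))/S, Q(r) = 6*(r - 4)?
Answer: 123480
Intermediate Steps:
c(j, w) = 2*w
Q(r) = -24 + 6*r (Q(r) = 6*(-4 + r) = -24 + 6*r)
T(S) = -60/S (T(S) = (-24 + 6*(2*(-3)))/S = (-24 + 6*(-6))/S = (-24 - 36)/S = -60/S)
s(Z) = 2*Z (s(Z) = Z + Z = 2*Z)
(s(T(1))*(-21))*49 = ((2*(-60/1))*(-21))*49 = ((2*(-60*1))*(-21))*49 = ((2*(-60))*(-21))*49 = -120*(-21)*49 = 2520*49 = 123480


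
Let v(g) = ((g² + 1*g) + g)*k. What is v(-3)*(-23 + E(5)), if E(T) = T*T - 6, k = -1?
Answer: 12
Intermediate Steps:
E(T) = -6 + T² (E(T) = T² - 6 = -6 + T²)
v(g) = -g² - 2*g (v(g) = ((g² + 1*g) + g)*(-1) = ((g² + g) + g)*(-1) = ((g + g²) + g)*(-1) = (g² + 2*g)*(-1) = -g² - 2*g)
v(-3)*(-23 + E(5)) = (-1*(-3)*(2 - 3))*(-23 + (-6 + 5²)) = (-1*(-3)*(-1))*(-23 + (-6 + 25)) = -3*(-23 + 19) = -3*(-4) = 12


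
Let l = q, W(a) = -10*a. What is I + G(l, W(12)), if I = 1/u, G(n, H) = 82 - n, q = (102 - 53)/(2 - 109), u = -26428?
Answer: 233174137/2827796 ≈ 82.458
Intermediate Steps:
q = -49/107 (q = 49/(-107) = 49*(-1/107) = -49/107 ≈ -0.45794)
l = -49/107 ≈ -0.45794
I = -1/26428 (I = 1/(-26428) = -1/26428 ≈ -3.7839e-5)
I + G(l, W(12)) = -1/26428 + (82 - 1*(-49/107)) = -1/26428 + (82 + 49/107) = -1/26428 + 8823/107 = 233174137/2827796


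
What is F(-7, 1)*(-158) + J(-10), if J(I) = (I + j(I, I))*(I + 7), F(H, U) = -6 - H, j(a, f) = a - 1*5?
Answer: -83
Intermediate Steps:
j(a, f) = -5 + a (j(a, f) = a - 5 = -5 + a)
J(I) = (-5 + 2*I)*(7 + I) (J(I) = (I + (-5 + I))*(I + 7) = (-5 + 2*I)*(7 + I))
F(-7, 1)*(-158) + J(-10) = (-6 - 1*(-7))*(-158) + (-35 + 2*(-10)**2 + 9*(-10)) = (-6 + 7)*(-158) + (-35 + 2*100 - 90) = 1*(-158) + (-35 + 200 - 90) = -158 + 75 = -83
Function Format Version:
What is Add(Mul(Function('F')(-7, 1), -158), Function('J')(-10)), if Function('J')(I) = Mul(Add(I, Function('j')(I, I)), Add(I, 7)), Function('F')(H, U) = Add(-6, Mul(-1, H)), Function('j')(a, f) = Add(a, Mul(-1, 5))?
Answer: -83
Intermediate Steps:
Function('j')(a, f) = Add(-5, a) (Function('j')(a, f) = Add(a, -5) = Add(-5, a))
Function('J')(I) = Mul(Add(-5, Mul(2, I)), Add(7, I)) (Function('J')(I) = Mul(Add(I, Add(-5, I)), Add(I, 7)) = Mul(Add(-5, Mul(2, I)), Add(7, I)))
Add(Mul(Function('F')(-7, 1), -158), Function('J')(-10)) = Add(Mul(Add(-6, Mul(-1, -7)), -158), Add(-35, Mul(2, Pow(-10, 2)), Mul(9, -10))) = Add(Mul(Add(-6, 7), -158), Add(-35, Mul(2, 100), -90)) = Add(Mul(1, -158), Add(-35, 200, -90)) = Add(-158, 75) = -83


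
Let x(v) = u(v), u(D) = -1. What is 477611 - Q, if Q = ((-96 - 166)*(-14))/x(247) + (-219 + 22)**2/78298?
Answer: 37683144333/78298 ≈ 4.8128e+5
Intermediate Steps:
x(v) = -1
Q = -287158255/78298 (Q = ((-96 - 166)*(-14))/(-1) + (-219 + 22)**2/78298 = -262*(-14)*(-1) + (-197)**2*(1/78298) = 3668*(-1) + 38809*(1/78298) = -3668 + 38809/78298 = -287158255/78298 ≈ -3667.5)
477611 - Q = 477611 - 1*(-287158255/78298) = 477611 + 287158255/78298 = 37683144333/78298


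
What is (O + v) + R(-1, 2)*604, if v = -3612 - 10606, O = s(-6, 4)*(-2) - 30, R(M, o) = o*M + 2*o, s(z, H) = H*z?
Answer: -12992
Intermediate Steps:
R(M, o) = 2*o + M*o (R(M, o) = M*o + 2*o = 2*o + M*o)
O = 18 (O = (4*(-6))*(-2) - 30 = -24*(-2) - 30 = 48 - 30 = 18)
v = -14218
(O + v) + R(-1, 2)*604 = (18 - 14218) + (2*(2 - 1))*604 = -14200 + (2*1)*604 = -14200 + 2*604 = -14200 + 1208 = -12992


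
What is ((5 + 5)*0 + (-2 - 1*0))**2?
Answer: 4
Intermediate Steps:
((5 + 5)*0 + (-2 - 1*0))**2 = (10*0 + (-2 + 0))**2 = (0 - 2)**2 = (-2)**2 = 4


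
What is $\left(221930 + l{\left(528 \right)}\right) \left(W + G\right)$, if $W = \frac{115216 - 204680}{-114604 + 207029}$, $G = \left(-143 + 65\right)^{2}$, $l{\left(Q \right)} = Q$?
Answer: $\frac{125071279092088}{92425} \approx 1.3532 \cdot 10^{9}$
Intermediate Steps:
$G = 6084$ ($G = \left(-78\right)^{2} = 6084$)
$W = - \frac{89464}{92425} \approx -0.96796$
$\left(221930 + l{\left(528 \right)}\right) \left(W + G\right) = \left(221930 + 528\right) \left(- \frac{89464}{92425} + 6084\right) = 222458 \cdot \frac{562224236}{92425} = \frac{125071279092088}{92425}$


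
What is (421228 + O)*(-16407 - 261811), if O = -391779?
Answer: -8193241882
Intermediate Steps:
(421228 + O)*(-16407 - 261811) = (421228 - 391779)*(-16407 - 261811) = 29449*(-278218) = -8193241882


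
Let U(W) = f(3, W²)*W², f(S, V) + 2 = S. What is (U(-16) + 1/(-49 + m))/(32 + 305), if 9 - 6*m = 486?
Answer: 65790/86609 ≈ 0.75962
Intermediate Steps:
m = -159/2 (m = 3/2 - ⅙*486 = 3/2 - 81 = -159/2 ≈ -79.500)
f(S, V) = -2 + S
U(W) = W² (U(W) = (-2 + 3)*W² = 1*W² = W²)
(U(-16) + 1/(-49 + m))/(32 + 305) = ((-16)² + 1/(-49 - 159/2))/(32 + 305) = (256 + 1/(-257/2))/337 = (256 - 2/257)*(1/337) = (65790/257)*(1/337) = 65790/86609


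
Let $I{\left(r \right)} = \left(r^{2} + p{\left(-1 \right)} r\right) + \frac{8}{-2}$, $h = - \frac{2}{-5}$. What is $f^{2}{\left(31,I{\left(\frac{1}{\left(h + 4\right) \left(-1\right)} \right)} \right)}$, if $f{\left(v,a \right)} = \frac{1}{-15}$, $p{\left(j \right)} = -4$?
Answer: $\frac{1}{225} \approx 0.0044444$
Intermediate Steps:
$h = \frac{2}{5}$ ($h = \left(-2\right) \left(- \frac{1}{5}\right) = \frac{2}{5} \approx 0.4$)
$I{\left(r \right)} = -4 + r^{2} - 4 r$ ($I{\left(r \right)} = \left(r^{2} - 4 r\right) + \frac{8}{-2} = \left(r^{2} - 4 r\right) + 8 \left(- \frac{1}{2}\right) = \left(r^{2} - 4 r\right) - 4 = -4 + r^{2} - 4 r$)
$f{\left(v,a \right)} = - \frac{1}{15}$
$f^{2}{\left(31,I{\left(\frac{1}{\left(h + 4\right) \left(-1\right)} \right)} \right)} = \left(- \frac{1}{15}\right)^{2} = \frac{1}{225}$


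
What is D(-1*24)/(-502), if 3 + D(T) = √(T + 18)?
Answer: 3/502 - I*√6/502 ≈ 0.0059761 - 0.0048795*I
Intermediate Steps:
D(T) = -3 + √(18 + T) (D(T) = -3 + √(T + 18) = -3 + √(18 + T))
D(-1*24)/(-502) = (-3 + √(18 - 1*24))/(-502) = (-3 + √(18 - 24))*(-1/502) = (-3 + √(-6))*(-1/502) = (-3 + I*√6)*(-1/502) = 3/502 - I*√6/502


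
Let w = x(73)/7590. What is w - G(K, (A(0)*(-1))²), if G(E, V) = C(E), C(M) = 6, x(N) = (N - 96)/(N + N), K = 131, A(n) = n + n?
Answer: -289081/48180 ≈ -6.0000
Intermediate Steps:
A(n) = 2*n
x(N) = (-96 + N)/(2*N) (x(N) = (-96 + N)/((2*N)) = (-96 + N)*(1/(2*N)) = (-96 + N)/(2*N))
G(E, V) = 6
w = -1/48180 (w = ((½)*(-96 + 73)/73)/7590 = ((½)*(1/73)*(-23))*(1/7590) = -23/146*1/7590 = -1/48180 ≈ -2.0756e-5)
w - G(K, (A(0)*(-1))²) = -1/48180 - 1*6 = -1/48180 - 6 = -289081/48180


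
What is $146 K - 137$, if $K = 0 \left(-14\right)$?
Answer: $-137$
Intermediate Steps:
$K = 0$
$146 K - 137 = 146 \cdot 0 - 137 = 0 - 137 = -137$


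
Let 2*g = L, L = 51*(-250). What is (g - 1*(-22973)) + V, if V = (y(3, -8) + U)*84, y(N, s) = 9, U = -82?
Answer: 10466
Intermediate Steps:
V = -6132 (V = (9 - 82)*84 = -73*84 = -6132)
L = -12750
g = -6375 (g = (½)*(-12750) = -6375)
(g - 1*(-22973)) + V = (-6375 - 1*(-22973)) - 6132 = (-6375 + 22973) - 6132 = 16598 - 6132 = 10466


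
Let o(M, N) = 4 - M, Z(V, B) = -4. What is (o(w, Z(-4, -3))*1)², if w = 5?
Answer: 1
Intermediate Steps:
(o(w, Z(-4, -3))*1)² = ((4 - 1*5)*1)² = ((4 - 5)*1)² = (-1*1)² = (-1)² = 1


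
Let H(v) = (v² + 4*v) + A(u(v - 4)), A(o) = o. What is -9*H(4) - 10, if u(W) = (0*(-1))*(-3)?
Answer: -298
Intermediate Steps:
u(W) = 0 (u(W) = 0*(-3) = 0)
H(v) = v² + 4*v (H(v) = (v² + 4*v) + 0 = v² + 4*v)
-9*H(4) - 10 = -36*(4 + 4) - 10 = -36*8 - 10 = -9*32 - 10 = -288 - 10 = -298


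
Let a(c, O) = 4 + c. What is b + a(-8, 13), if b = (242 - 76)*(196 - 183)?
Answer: 2154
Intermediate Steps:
b = 2158 (b = 166*13 = 2158)
b + a(-8, 13) = 2158 + (4 - 8) = 2158 - 4 = 2154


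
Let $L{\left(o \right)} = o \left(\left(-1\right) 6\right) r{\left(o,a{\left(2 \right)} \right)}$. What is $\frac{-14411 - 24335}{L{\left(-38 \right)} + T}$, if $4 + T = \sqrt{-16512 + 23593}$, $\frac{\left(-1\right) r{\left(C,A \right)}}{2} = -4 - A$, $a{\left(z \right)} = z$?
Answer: $- \frac{105854072}{7456743} + \frac{38746 \sqrt{7081}}{7456743} \approx -13.759$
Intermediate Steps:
$r{\left(C,A \right)} = 8 + 2 A$ ($r{\left(C,A \right)} = - 2 \left(-4 - A\right) = 8 + 2 A$)
$L{\left(o \right)} = - 72 o$ ($L{\left(o \right)} = o \left(\left(-1\right) 6\right) \left(8 + 2 \cdot 2\right) = o \left(-6\right) \left(8 + 4\right) = - 6 o 12 = - 72 o$)
$T = -4 + \sqrt{7081}$ ($T = -4 + \sqrt{-16512 + 23593} = -4 + \sqrt{7081} \approx 80.149$)
$\frac{-14411 - 24335}{L{\left(-38 \right)} + T} = \frac{-14411 - 24335}{\left(-72\right) \left(-38\right) - \left(4 - \sqrt{7081}\right)} = - \frac{38746}{2736 - \left(4 - \sqrt{7081}\right)} = - \frac{38746}{2732 + \sqrt{7081}}$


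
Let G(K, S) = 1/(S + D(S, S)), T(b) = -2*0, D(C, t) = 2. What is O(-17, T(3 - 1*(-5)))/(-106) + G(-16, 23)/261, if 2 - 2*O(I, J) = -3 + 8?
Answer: 19787/1383300 ≈ 0.014304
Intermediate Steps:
T(b) = 0
O(I, J) = -3/2 (O(I, J) = 1 - (-3 + 8)/2 = 1 - 1/2*5 = 1 - 5/2 = -3/2)
G(K, S) = 1/(2 + S) (G(K, S) = 1/(S + 2) = 1/(2 + S))
O(-17, T(3 - 1*(-5)))/(-106) + G(-16, 23)/261 = -3/2/(-106) + 1/((2 + 23)*261) = -3/2*(-1/106) + (1/261)/25 = 3/212 + (1/25)*(1/261) = 3/212 + 1/6525 = 19787/1383300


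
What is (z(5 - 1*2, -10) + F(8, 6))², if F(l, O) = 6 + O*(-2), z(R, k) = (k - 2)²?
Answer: 19044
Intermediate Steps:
z(R, k) = (-2 + k)²
F(l, O) = 6 - 2*O
(z(5 - 1*2, -10) + F(8, 6))² = ((-2 - 10)² + (6 - 2*6))² = ((-12)² + (6 - 12))² = (144 - 6)² = 138² = 19044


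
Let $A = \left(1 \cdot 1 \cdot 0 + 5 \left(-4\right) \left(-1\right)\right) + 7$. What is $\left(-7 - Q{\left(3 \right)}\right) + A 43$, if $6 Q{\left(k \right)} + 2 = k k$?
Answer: $\frac{6917}{6} \approx 1152.8$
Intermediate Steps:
$Q{\left(k \right)} = - \frac{1}{3} + \frac{k^{2}}{6}$ ($Q{\left(k \right)} = - \frac{1}{3} + \frac{k k}{6} = - \frac{1}{3} + \frac{k^{2}}{6}$)
$A = 27$ ($A = \left(1 \cdot 0 - -20\right) + 7 = \left(0 + 20\right) + 7 = 20 + 7 = 27$)
$\left(-7 - Q{\left(3 \right)}\right) + A 43 = \left(-7 - \left(- \frac{1}{3} + \frac{3^{2}}{6}\right)\right) + 27 \cdot 43 = \left(-7 - \left(- \frac{1}{3} + \frac{1}{6} \cdot 9\right)\right) + 1161 = \left(-7 - \left(- \frac{1}{3} + \frac{3}{2}\right)\right) + 1161 = \left(-7 - \frac{7}{6}\right) + 1161 = - \frac{49}{6} + 1161 = \frac{6917}{6}$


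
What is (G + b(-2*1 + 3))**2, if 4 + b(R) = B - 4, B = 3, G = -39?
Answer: 1936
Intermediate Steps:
b(R) = -5 (b(R) = -4 + (3 - 4) = -4 - 1 = -5)
(G + b(-2*1 + 3))**2 = (-39 - 5)**2 = (-44)**2 = 1936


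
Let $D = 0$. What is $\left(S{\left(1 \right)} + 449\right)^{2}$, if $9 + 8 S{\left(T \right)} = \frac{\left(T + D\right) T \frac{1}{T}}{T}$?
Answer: $200704$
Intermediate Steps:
$S{\left(T \right)} = -1$ ($S{\left(T \right)} = - \frac{9}{8} + \frac{\frac{\left(T + 0\right) T}{T} \frac{1}{T}}{8} = - \frac{9}{8} + \frac{\frac{T T}{T} \frac{1}{T}}{8} = - \frac{9}{8} + \frac{\frac{T^{2}}{T} \frac{1}{T}}{8} = - \frac{9}{8} + \frac{T \frac{1}{T}}{8} = - \frac{9}{8} + \frac{1}{8} \cdot 1 = - \frac{9}{8} + \frac{1}{8} = -1$)
$\left(S{\left(1 \right)} + 449\right)^{2} = \left(-1 + 449\right)^{2} = 448^{2} = 200704$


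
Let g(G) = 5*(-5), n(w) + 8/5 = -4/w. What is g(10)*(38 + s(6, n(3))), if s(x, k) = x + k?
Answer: -3080/3 ≈ -1026.7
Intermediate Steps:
n(w) = -8/5 - 4/w
s(x, k) = k + x
g(G) = -25
g(10)*(38 + s(6, n(3))) = -25*(38 + ((-8/5 - 4/3) + 6)) = -25*(38 + (-44/15 + 6)) = -25*(38 + 46/15) = -25*616/15 = -3080/3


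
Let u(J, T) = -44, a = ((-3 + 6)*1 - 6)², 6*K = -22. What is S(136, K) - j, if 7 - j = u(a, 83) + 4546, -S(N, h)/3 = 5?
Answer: 4480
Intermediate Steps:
K = -11/3 (K = (⅙)*(-22) = -11/3 ≈ -3.6667)
a = 9 (a = (3*1 - 6)² = (3 - 6)² = (-3)² = 9)
S(N, h) = -15 (S(N, h) = -3*5 = -15)
j = -4495 (j = 7 - (-44 + 4546) = 7 - 1*4502 = 7 - 4502 = -4495)
S(136, K) - j = -15 - 1*(-4495) = -15 + 4495 = 4480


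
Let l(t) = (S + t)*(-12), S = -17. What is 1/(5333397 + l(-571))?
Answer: 1/5340453 ≈ 1.8725e-7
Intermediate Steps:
l(t) = 204 - 12*t (l(t) = (-17 + t)*(-12) = 204 - 12*t)
1/(5333397 + l(-571)) = 1/(5333397 + (204 - 12*(-571))) = 1/(5333397 + (204 + 6852)) = 1/(5333397 + 7056) = 1/5340453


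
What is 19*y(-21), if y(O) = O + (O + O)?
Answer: -1197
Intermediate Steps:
y(O) = 3*O (y(O) = O + 2*O = 3*O)
19*y(-21) = 19*(3*(-21)) = 19*(-63) = -1197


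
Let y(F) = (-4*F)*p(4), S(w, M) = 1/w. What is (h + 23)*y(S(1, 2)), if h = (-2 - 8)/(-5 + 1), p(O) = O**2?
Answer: -1632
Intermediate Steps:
h = 5/2 (h = -10/(-4) = -10*(-1/4) = 5/2 ≈ 2.5000)
y(F) = -64*F (y(F) = -4*F*4**2 = -4*F*16 = -64*F)
(h + 23)*y(S(1, 2)) = (5/2 + 23)*(-64/1) = 51*(-64*1)/2 = (51/2)*(-64) = -1632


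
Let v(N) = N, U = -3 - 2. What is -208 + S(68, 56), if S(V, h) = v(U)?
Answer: -213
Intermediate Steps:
U = -5
S(V, h) = -5
-208 + S(68, 56) = -208 - 5 = -213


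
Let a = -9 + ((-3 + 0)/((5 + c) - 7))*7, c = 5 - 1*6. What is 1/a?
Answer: -1/2 ≈ -0.50000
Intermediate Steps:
c = -1 (c = 5 - 6 = -1)
a = -2 (a = -9 + ((-3 + 0)/((5 - 1) - 7))*7 = -9 - 3/(4 - 7)*7 = -9 - 3/(-3)*7 = -9 - 3*(-1/3)*7 = -9 + 1*7 = -9 + 7 = -2)
1/a = 1/(-2) = -1/2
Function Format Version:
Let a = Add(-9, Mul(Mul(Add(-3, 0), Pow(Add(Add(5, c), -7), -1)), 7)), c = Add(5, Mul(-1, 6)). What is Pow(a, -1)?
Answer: Rational(-1, 2) ≈ -0.50000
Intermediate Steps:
c = -1 (c = Add(5, -6) = -1)
a = -2 (a = Add(-9, Mul(Mul(Add(-3, 0), Pow(Add(Add(5, -1), -7), -1)), 7)) = Add(-9, Mul(Mul(-3, Pow(Add(4, -7), -1)), 7)) = Add(-9, Mul(Mul(-3, Pow(-3, -1)), 7)) = Add(-9, Mul(Mul(-3, Rational(-1, 3)), 7)) = Add(-9, Mul(1, 7)) = Add(-9, 7) = -2)
Pow(a, -1) = Pow(-2, -1) = Rational(-1, 2)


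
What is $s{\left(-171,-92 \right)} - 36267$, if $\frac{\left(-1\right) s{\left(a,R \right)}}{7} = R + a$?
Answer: $-34426$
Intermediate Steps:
$s{\left(a,R \right)} = - 7 R - 7 a$ ($s{\left(a,R \right)} = - 7 \left(R + a\right) = - 7 R - 7 a$)
$s{\left(-171,-92 \right)} - 36267 = \left(\left(-7\right) \left(-92\right) - -1197\right) - 36267 = \left(644 + 1197\right) - 36267 = 1841 - 36267 = -34426$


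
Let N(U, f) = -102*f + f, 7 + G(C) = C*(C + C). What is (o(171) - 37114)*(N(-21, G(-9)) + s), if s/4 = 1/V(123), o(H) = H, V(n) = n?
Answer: 71136000023/123 ≈ 5.7834e+8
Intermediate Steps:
G(C) = -7 + 2*C² (G(C) = -7 + C*(C + C) = -7 + C*(2*C) = -7 + 2*C²)
s = 4/123 ≈ 0.032520
N(U, f) = -101*f
(o(171) - 37114)*(N(-21, G(-9)) + s) = (171 - 37114)*(-101*(-7 + 2*(-9)²) + 4/123) = -36943*(-101*(-7 + 2*81) + 4/123) = -36943*(-101*(-7 + 162) + 4/123) = -36943*(-101*155 + 4/123) = -36943*(-15655 + 4/123) = -36943*(-1925561/123) = 71136000023/123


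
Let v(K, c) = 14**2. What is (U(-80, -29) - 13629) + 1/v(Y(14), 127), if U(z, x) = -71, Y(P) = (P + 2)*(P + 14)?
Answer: -2685199/196 ≈ -13700.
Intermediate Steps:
Y(P) = (2 + P)*(14 + P)
v(K, c) = 196
(U(-80, -29) - 13629) + 1/v(Y(14), 127) = (-71 - 13629) + 1/196 = -13700 + 1/196 = -2685199/196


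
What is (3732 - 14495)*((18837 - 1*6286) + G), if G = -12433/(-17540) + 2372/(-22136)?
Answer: -6556487493438603/48533180 ≈ -1.3509e+8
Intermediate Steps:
G = 29201501/48533180 (G = -12433*(-1/17540) + 2372*(-1/22136) = 12433/17540 - 593/5534 = 29201501/48533180 ≈ 0.60168)
(3732 - 14495)*((18837 - 1*6286) + G) = (3732 - 14495)*((18837 - 1*6286) + 29201501/48533180) = -10763*((18837 - 6286) + 29201501/48533180) = -10763*(12551 + 29201501/48533180) = -10763*609169143681/48533180 = -6556487493438603/48533180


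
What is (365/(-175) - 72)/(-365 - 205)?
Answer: 2593/19950 ≈ 0.12997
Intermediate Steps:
(365/(-175) - 72)/(-365 - 205) = (365*(-1/175) - 72)/(-570) = (-73/35 - 72)*(-1/570) = -2593/35*(-1/570) = 2593/19950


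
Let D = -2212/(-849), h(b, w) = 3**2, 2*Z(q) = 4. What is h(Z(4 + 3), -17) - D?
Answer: 5429/849 ≈ 6.3946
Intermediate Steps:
Z(q) = 2 (Z(q) = (1/2)*4 = 2)
h(b, w) = 9
D = 2212/849 (D = -2212*(-1/849) = 2212/849 ≈ 2.6054)
h(Z(4 + 3), -17) - D = 9 - 1*2212/849 = 9 - 2212/849 = 5429/849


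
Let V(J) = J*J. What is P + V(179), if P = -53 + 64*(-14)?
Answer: 31092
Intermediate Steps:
P = -949 (P = -53 - 896 = -949)
V(J) = J²
P + V(179) = -949 + 179² = -949 + 32041 = 31092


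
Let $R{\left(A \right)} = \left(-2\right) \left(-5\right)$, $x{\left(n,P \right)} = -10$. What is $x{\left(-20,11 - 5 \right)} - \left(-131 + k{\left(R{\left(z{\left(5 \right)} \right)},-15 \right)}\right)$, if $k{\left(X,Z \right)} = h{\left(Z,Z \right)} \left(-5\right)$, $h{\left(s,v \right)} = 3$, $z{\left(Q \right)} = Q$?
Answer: $136$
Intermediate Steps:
$R{\left(A \right)} = 10$
$k{\left(X,Z \right)} = -15$ ($k{\left(X,Z \right)} = 3 \left(-5\right) = -15$)
$x{\left(-20,11 - 5 \right)} - \left(-131 + k{\left(R{\left(z{\left(5 \right)} \right)},-15 \right)}\right) = -10 + \left(131 - -15\right) = -10 + \left(131 + 15\right) = -10 + 146 = 136$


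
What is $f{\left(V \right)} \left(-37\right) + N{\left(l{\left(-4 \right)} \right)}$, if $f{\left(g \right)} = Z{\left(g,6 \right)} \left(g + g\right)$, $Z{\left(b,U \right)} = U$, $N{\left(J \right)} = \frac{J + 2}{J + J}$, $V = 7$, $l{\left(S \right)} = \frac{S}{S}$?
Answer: $- \frac{6213}{2} \approx -3106.5$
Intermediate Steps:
$l{\left(S \right)} = 1$
$N{\left(J \right)} = \frac{2 + J}{2 J}$
$f{\left(g \right)} = 12 g$ ($f{\left(g \right)} = 6 \left(g + g\right) = 6 \cdot 2 g = 12 g$)
$f{\left(V \right)} \left(-37\right) + N{\left(l{\left(-4 \right)} \right)} = 12 \cdot 7 \left(-37\right) + \frac{2 + 1}{2 \cdot 1} = 84 \left(-37\right) + \frac{1}{2} \cdot 1 \cdot 3 = -3108 + \frac{3}{2} = - \frac{6213}{2}$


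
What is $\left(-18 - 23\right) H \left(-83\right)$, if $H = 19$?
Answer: $64657$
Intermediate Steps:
$\left(-18 - 23\right) H \left(-83\right) = \left(-18 - 23\right) 19 \left(-83\right) = \left(-41\right) 19 \left(-83\right) = \left(-779\right) \left(-83\right) = 64657$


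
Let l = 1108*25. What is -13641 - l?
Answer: -41341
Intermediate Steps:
l = 27700
-13641 - l = -13641 - 1*27700 = -13641 - 27700 = -41341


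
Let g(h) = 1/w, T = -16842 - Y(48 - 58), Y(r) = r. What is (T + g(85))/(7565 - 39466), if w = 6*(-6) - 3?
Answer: 656449/1244139 ≈ 0.52763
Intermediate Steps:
w = -39 (w = -36 - 3 = -39)
T = -16832 (T = -16842 - (48 - 58) = -16842 - 1*(-10) = -16842 + 10 = -16832)
g(h) = -1/39 (g(h) = 1/(-39) = -1/39)
(T + g(85))/(7565 - 39466) = (-16832 - 1/39)/(7565 - 39466) = -656449/39/(-31901) = -656449/39*(-1/31901) = 656449/1244139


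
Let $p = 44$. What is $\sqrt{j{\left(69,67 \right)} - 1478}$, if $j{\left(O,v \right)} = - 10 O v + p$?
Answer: $12 i \sqrt{331} \approx 218.32 i$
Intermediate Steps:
$j{\left(O,v \right)} = 44 - 10 O v$ ($j{\left(O,v \right)} = - 10 O v + 44 = 44 - 10 O v$)
$\sqrt{j{\left(69,67 \right)} - 1478} = \sqrt{\left(44 - 690 \cdot 67\right) - 1478} = \sqrt{\left(44 - 46230\right) + \left(-1484 + 6\right)} = \sqrt{-46186 - 1478} = \sqrt{-47664} = 12 i \sqrt{331}$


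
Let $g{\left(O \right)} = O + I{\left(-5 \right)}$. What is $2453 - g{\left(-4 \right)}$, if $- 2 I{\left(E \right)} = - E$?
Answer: $\frac{4919}{2} \approx 2459.5$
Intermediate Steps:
$I{\left(E \right)} = \frac{E}{2}$ ($I{\left(E \right)} = - \frac{\left(-1\right) E}{2} = \frac{E}{2}$)
$g{\left(O \right)} = - \frac{5}{2} + O$ ($g{\left(O \right)} = O + \frac{1}{2} \left(-5\right) = O - \frac{5}{2} = - \frac{5}{2} + O$)
$2453 - g{\left(-4 \right)} = 2453 - \left(- \frac{5}{2} - 4\right) = 2453 - - \frac{13}{2} = 2453 + \frac{13}{2} = \frac{4919}{2}$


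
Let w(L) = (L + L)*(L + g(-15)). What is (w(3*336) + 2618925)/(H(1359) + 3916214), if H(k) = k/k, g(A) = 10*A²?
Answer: 3062351/1305405 ≈ 2.3459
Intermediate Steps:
H(k) = 1
w(L) = 2*L*(2250 + L) (w(L) = (L + L)*(L + 10*(-15)²) = (2*L)*(L + 10*225) = (2*L)*(L + 2250) = (2*L)*(2250 + L) = 2*L*(2250 + L))
(w(3*336) + 2618925)/(H(1359) + 3916214) = (2*(3*336)*(2250 + 3*336) + 2618925)/(1 + 3916214) = (2*1008*(2250 + 1008) + 2618925)/3916215 = (2*1008*3258 + 2618925)*(1/3916215) = (6568128 + 2618925)*(1/3916215) = 9187053*(1/3916215) = 3062351/1305405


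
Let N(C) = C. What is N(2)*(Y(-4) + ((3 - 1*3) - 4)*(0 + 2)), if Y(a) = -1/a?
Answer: -31/2 ≈ -15.500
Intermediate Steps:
N(2)*(Y(-4) + ((3 - 1*3) - 4)*(0 + 2)) = 2*(-1/(-4) + ((3 - 1*3) - 4)*(0 + 2)) = 2*(-1*(-1/4) + ((3 - 3) - 4)*2) = 2*(1/4 + (0 - 4)*2) = 2*(1/4 - 4*2) = 2*(1/4 - 8) = 2*(-31/4) = -31/2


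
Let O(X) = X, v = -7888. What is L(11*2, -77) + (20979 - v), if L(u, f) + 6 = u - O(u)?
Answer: 28861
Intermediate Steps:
L(u, f) = -6 (L(u, f) = -6 + (u - u) = -6 + 0 = -6)
L(11*2, -77) + (20979 - v) = -6 + (20979 - 1*(-7888)) = -6 + (20979 + 7888) = -6 + 28867 = 28861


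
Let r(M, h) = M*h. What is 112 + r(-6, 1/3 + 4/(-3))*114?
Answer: 796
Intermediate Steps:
112 + r(-6, 1/3 + 4/(-3))*114 = 112 - 6*(1/3 + 4/(-3))*114 = 112 - 6*(1*(1/3) + 4*(-1/3))*114 = 112 - 6*(1/3 - 4/3)*114 = 112 - 6*(-1)*114 = 112 + 6*114 = 112 + 684 = 796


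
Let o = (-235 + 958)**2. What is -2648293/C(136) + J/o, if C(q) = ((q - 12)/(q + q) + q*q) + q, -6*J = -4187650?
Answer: -279752377594013/1986903906309 ≈ -140.80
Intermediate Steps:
J = 2093825/3 (J = -1/6*(-4187650) = 2093825/3 ≈ 6.9794e+5)
C(q) = q + q**2 + (-12 + q)/(2*q) (C(q) = ((-12 + q)/((2*q)) + q**2) + q = ((-12 + q)*(1/(2*q)) + q**2) + q = ((-12 + q)/(2*q) + q**2) + q = (q**2 + (-12 + q)/(2*q)) + q = q + q**2 + (-12 + q)/(2*q))
o = 522729 (o = 723**2 = 522729)
-2648293/C(136) + J/o = -2648293/(1/2 + 136 + 136**2 - 6/136) + (2093825/3)/522729 = -2648293/(1/2 + 136 + 18496 - 6*1/136) + (2093825/3)*(1/522729) = -2648293/(1/2 + 136 + 18496 - 3/68) + 2093825/1568187 = -2648293/1267007/68 + 2093825/1568187 = -2648293*68/1267007 + 2093825/1568187 = -180083924/1267007 + 2093825/1568187 = -279752377594013/1986903906309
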